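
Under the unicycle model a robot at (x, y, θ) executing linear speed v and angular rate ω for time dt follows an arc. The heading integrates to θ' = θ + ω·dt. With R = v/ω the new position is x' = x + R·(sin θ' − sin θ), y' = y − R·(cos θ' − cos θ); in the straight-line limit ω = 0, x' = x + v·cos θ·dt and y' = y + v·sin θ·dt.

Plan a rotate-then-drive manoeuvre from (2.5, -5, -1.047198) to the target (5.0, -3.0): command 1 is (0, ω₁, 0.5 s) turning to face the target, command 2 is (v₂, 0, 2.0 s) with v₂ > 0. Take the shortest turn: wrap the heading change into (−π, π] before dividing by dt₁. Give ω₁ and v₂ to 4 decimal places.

ω₁ = 3.4439, v₂ = 1.6008

heading to target = atan2(-3−-5, 5−2.5) = 0.6747
Δθ = wrap(0.6747 − -1.0472) = 1.7219; ω₁ = Δθ/dt₁ = 3.4439
distance = √((5−2.5)² + (-3−-5)²) = 3.2016; v₂ = distance/dt₂ = 1.6008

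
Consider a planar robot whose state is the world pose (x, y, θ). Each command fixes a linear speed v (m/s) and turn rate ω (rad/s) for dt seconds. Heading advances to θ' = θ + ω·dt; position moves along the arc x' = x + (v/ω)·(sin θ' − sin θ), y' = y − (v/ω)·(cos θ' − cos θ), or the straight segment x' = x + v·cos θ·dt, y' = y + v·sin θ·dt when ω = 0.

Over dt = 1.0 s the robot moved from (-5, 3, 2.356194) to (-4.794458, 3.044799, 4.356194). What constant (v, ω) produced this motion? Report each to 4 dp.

v = -0.2500, ω = 2.0000

Δθ = 4.356194 − 2.356194 = 2.000000
ω = Δθ/dt = 2.000000/1.0 = 2.0000
R = Δx/(sin θ' − sin θ) = -0.1250
v = R·ω = -0.1250·2.0000 = -0.2500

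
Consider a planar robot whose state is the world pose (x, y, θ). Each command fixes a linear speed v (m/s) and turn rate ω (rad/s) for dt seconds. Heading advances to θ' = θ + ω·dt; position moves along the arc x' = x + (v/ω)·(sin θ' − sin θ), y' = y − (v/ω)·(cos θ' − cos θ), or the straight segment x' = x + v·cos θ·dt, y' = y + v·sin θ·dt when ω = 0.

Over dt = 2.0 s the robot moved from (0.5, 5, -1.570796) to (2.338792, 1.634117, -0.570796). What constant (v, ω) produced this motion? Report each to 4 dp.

Δθ = -0.570796 − -1.570796 = 1.000000
ω = Δθ/dt = 1.000000/2.0 = 0.5000
R = −Δy/(cos θ' − cos θ) = 4.0000
v = R·ω = 4.0000·0.5000 = 2.0000

v = 2.0000, ω = 0.5000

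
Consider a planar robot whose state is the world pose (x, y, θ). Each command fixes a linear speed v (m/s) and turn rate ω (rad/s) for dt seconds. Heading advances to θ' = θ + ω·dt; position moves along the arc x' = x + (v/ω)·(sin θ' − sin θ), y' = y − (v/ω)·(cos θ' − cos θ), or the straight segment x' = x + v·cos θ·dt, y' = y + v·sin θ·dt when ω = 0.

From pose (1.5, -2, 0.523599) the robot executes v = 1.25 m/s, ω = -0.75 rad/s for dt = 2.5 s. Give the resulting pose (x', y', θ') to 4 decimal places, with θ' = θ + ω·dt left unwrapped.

(3.9600, -3.0806, -1.3514)

θ' = 0.5236 + -0.75·2.5 = -1.3514
R = v/ω = 1.25/-0.75 = -1.6667
x' = 1.5 + -1.6667·(sin -1.3514 − sin 0.5236) = 3.9600
y' = -2 − -1.6667·(cos -1.3514 − cos 0.5236) = -3.0806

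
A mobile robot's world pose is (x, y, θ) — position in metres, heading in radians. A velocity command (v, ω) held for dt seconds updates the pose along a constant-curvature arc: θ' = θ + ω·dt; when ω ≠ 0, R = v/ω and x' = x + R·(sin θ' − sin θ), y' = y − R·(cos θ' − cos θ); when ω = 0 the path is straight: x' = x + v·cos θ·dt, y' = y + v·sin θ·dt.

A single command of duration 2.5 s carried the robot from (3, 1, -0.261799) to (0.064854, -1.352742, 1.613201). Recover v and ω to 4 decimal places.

Δθ = 1.613201 − -0.261799 = 1.875000
ω = Δθ/dt = 1.875000/2.5 = 0.7500
R = Δx/(sin θ' − sin θ) = -2.3333
v = R·ω = -2.3333·0.7500 = -1.7500

v = -1.7500, ω = 0.7500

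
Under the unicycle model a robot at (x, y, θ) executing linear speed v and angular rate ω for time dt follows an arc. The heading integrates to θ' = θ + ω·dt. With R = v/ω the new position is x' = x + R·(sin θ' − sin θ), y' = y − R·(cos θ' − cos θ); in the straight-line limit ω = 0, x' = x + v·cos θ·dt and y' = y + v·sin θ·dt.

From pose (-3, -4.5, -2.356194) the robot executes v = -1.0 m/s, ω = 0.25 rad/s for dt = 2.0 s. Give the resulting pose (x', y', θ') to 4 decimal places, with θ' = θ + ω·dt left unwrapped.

(-1.9902, -2.7977, -1.8562)

θ' = -2.3562 + 0.25·2.0 = -1.8562
R = v/ω = -1.0/0.25 = -4.0000
x' = -3 + -4.0000·(sin -1.8562 − sin -2.3562) = -1.9902
y' = -4.5 − -4.0000·(cos -1.8562 − cos -2.3562) = -2.7977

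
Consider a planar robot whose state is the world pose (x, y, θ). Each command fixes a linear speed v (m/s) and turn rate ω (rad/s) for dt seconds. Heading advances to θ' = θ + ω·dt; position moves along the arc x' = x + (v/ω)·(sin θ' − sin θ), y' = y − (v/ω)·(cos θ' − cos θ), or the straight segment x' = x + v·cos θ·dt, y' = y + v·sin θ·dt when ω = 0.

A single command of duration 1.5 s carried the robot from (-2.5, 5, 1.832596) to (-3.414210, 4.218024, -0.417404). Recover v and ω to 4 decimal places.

Δθ = -0.417404 − 1.832596 = -2.250000
ω = Δθ/dt = -2.250000/1.5 = -1.5000
R = Δx/(sin θ' − sin θ) = 0.6667
v = R·ω = 0.6667·-1.5000 = -1.0000

v = -1.0000, ω = -1.5000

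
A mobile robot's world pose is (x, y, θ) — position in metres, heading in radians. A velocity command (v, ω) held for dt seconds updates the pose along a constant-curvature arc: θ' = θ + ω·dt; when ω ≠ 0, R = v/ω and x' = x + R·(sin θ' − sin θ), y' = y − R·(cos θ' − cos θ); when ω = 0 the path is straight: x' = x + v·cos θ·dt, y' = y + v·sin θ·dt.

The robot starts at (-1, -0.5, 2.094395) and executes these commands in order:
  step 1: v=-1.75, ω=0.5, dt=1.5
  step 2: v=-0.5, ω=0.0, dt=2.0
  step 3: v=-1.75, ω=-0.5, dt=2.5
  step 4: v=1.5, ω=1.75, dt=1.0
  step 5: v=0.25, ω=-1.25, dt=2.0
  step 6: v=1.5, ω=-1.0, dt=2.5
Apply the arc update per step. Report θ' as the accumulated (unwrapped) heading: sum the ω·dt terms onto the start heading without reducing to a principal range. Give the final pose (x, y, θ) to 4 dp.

step 1: θ'=2.8444 (R=-3.5000) → pose (1.0061, -2.0966, 2.8444)
step 2: θ'=2.8444 (straight) → pose (1.9623, -2.3894, 2.8444)
step 3: θ'=1.5944 (R=3.5000) → pose (4.4364, -5.6534, 1.5944)
step 4: θ'=3.3444 (R=0.8571) → pose (3.4068, -4.8340, 3.3444)
step 5: θ'=0.8444 (R=-0.2000) → pose (3.2170, -4.5053, 0.8444)
step 6: θ'=-1.6556 (R=-1.5000) → pose (5.8330, -5.6286, -1.6556)

(5.8330, -5.6286, -1.6556)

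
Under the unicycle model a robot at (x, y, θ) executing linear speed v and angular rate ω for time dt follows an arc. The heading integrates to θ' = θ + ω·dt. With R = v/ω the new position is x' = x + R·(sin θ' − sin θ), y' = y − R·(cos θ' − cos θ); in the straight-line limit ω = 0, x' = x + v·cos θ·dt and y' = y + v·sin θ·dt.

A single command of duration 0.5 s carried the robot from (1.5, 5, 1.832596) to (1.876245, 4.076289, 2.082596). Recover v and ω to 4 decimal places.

v = -2.0000, ω = 0.5000

Δθ = 2.082596 − 1.832596 = 0.250000
ω = Δθ/dt = 0.250000/0.5 = 0.5000
R = −Δy/(cos θ' − cos θ) = -4.0000
v = R·ω = -4.0000·0.5000 = -2.0000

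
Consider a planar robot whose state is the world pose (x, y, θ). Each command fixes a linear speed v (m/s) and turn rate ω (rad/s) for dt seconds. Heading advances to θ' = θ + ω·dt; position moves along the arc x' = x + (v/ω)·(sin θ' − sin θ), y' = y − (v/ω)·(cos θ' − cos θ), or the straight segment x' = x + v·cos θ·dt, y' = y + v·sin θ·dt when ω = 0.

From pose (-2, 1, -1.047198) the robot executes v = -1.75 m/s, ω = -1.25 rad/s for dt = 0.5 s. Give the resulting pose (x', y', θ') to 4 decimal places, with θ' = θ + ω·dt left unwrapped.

θ' = -1.0472 + -1.25·0.5 = -1.6722
R = v/ω = -1.75/-1.25 = 1.4000
x' = -2 + 1.4000·(sin -1.6722 − sin -1.0472) = -2.1804
y' = 1 − 1.4000·(cos -1.6722 − cos -1.0472) = 1.8417

(-2.1804, 1.8417, -1.6722)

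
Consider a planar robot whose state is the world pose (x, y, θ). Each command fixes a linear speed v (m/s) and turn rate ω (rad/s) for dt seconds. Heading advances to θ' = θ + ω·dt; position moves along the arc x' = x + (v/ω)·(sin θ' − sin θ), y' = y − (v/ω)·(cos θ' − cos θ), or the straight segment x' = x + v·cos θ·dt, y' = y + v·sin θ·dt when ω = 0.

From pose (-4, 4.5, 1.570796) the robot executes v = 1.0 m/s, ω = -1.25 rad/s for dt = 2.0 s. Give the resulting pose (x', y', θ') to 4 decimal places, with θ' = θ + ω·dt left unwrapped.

(-2.5591, 4.9788, -0.9292)

θ' = 1.5708 + -1.25·2.0 = -0.9292
R = v/ω = 1.0/-1.25 = -0.8000
x' = -4 + -0.8000·(sin -0.9292 − sin 1.5708) = -2.5591
y' = 4.5 − -0.8000·(cos -0.9292 − cos 1.5708) = 4.9788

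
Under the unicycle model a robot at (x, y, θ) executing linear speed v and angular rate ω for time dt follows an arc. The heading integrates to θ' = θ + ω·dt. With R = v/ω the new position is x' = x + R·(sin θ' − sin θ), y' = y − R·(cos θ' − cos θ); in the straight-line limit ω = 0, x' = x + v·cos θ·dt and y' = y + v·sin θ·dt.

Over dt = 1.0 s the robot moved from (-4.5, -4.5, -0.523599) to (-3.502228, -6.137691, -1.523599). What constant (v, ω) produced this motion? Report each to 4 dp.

v = 2.0000, ω = -1.0000

Δθ = -1.523599 − -0.523599 = -1.000000
ω = Δθ/dt = -1.000000/1.0 = -1.0000
R = −Δy/(cos θ' − cos θ) = -2.0000
v = R·ω = -2.0000·-1.0000 = 2.0000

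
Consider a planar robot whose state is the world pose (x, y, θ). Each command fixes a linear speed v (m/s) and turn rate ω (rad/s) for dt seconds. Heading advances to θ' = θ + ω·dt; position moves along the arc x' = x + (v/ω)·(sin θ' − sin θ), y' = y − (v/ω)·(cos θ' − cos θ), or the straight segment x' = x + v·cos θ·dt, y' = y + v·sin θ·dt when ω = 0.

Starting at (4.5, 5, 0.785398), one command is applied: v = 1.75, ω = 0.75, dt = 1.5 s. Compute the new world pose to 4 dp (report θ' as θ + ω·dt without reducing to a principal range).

(5.0502, 7.4272, 1.9104)

θ' = 0.7854 + 0.75·1.5 = 1.9104
R = v/ω = 1.75/0.75 = 2.3333
x' = 4.5 + 2.3333·(sin 1.9104 − sin 0.7854) = 5.0502
y' = 5 − 2.3333·(cos 1.9104 − cos 0.7854) = 7.4272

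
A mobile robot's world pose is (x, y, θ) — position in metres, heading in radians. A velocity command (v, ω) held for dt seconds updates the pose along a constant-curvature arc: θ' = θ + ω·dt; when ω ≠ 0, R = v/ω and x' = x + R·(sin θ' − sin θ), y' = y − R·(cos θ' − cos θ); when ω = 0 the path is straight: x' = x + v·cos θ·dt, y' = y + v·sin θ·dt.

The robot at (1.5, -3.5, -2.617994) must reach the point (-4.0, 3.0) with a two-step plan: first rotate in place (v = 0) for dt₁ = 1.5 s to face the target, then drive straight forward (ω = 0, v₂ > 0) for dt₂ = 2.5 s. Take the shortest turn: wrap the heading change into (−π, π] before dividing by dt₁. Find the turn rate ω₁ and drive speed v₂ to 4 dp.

heading to target = atan2(3−-3.5, -4−1.5) = 2.2731
Δθ = wrap(2.2731 − -2.6180) = -1.3921; ω₁ = Δθ/dt₁ = -0.9281
distance = √((-4−1.5)² + (3−-3.5)²) = 8.5147; v₂ = distance/dt₂ = 3.4059

ω₁ = -0.9281, v₂ = 3.4059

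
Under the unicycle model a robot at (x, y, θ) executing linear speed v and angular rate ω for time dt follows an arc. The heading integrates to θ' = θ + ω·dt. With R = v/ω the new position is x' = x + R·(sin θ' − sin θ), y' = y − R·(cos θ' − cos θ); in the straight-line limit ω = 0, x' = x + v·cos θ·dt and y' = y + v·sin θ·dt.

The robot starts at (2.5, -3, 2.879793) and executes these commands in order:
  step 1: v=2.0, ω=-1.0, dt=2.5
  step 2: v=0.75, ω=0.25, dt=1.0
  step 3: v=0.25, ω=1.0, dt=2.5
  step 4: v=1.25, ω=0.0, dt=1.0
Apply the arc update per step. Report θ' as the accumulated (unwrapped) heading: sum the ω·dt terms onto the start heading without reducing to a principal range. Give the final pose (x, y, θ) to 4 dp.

(1.5367, 1.6179, 3.1298)

step 1: θ'=0.3798 (R=-2.0000) → pose (2.2762, 0.7893, 0.3798)
step 2: θ'=0.6298 (R=3.0000) → pose (2.9309, 1.1511, 0.6298)
step 3: θ'=3.1298 (R=0.2500) → pose (2.7866, 1.6031, 3.1298)
step 4: θ'=3.1298 (straight) → pose (1.5367, 1.6179, 3.1298)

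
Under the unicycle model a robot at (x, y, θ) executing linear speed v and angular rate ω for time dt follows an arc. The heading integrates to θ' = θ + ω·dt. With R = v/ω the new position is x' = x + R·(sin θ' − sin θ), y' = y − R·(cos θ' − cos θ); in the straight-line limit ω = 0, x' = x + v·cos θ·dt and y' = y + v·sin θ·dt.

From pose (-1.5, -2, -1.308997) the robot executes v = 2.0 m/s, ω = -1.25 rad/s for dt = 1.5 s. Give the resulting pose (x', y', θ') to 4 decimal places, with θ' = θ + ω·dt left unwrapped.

θ' = -1.3090 + -1.25·1.5 = -3.1840
R = v/ω = 2.0/-1.25 = -1.6000
x' = -1.5 + -1.6000·(sin -3.1840 − sin -1.3090) = -3.1133
y' = -2 − -1.6000·(cos -3.1840 − cos -1.3090) = -4.0127

(-3.1133, -4.0127, -3.1840)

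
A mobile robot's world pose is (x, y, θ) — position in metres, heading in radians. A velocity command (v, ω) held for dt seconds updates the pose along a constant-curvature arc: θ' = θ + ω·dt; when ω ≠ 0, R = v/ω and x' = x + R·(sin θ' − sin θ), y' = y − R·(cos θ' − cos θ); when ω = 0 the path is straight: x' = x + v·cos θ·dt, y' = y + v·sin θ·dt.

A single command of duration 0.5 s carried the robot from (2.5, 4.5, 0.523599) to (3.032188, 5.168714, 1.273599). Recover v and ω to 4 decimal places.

v = 1.7500, ω = 1.5000

Δθ = 1.273599 − 0.523599 = 0.750000
ω = Δθ/dt = 0.750000/0.5 = 1.5000
R = −Δy/(cos θ' − cos θ) = 1.1667
v = R·ω = 1.1667·1.5000 = 1.7500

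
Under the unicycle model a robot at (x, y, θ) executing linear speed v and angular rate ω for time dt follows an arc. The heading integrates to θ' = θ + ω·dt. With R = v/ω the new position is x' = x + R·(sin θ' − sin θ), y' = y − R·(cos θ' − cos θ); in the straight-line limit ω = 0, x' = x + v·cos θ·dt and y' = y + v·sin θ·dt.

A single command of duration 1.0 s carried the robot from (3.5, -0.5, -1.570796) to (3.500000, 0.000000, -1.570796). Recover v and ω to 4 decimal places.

v = -0.5000, ω = 0.0000

Δθ = -1.570796 − -1.570796 = 0.000000
ω = Δθ/dt = 0.000000/1.0 = 0.0000
ω = 0 → v = (Δx·cos θ + Δy·sin θ)/dt = -0.5000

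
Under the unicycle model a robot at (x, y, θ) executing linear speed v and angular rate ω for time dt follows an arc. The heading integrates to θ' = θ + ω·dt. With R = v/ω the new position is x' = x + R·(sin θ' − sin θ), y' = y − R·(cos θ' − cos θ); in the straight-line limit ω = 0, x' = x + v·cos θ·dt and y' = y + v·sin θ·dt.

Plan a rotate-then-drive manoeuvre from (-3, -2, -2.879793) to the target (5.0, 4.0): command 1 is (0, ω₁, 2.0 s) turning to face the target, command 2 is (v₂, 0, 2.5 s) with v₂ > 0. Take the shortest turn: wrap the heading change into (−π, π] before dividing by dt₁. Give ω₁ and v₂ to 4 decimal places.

heading to target = atan2(4−-2, 5−-3) = 0.6435
Δθ = wrap(0.6435 − -2.8798) = -2.7599; ω₁ = Δθ/dt₁ = -1.3799
distance = √((5−-3)² + (4−-2)²) = 10.0000; v₂ = distance/dt₂ = 4.0000

ω₁ = -1.3799, v₂ = 4.0000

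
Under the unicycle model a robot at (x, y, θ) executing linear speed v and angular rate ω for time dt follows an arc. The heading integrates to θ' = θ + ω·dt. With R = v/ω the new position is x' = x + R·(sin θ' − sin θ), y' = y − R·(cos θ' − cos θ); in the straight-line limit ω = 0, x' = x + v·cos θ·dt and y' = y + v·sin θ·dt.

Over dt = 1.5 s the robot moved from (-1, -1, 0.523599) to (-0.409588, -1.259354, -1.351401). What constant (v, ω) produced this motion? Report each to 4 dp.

Δθ = -1.351401 − 0.523599 = -1.875000
ω = Δθ/dt = -1.875000/1.5 = -1.2500
R = Δx/(sin θ' − sin θ) = -0.4000
v = R·ω = -0.4000·-1.2500 = 0.5000

v = 0.5000, ω = -1.2500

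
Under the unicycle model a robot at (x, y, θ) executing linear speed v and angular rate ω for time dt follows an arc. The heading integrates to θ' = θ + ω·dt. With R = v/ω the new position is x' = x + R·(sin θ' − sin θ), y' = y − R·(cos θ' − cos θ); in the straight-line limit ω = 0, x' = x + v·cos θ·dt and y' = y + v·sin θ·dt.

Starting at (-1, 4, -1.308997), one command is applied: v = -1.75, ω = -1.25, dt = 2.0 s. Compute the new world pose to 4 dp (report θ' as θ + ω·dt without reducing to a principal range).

(1.2188, 5.4619, -3.8090)

θ' = -1.3090 + -1.25·2.0 = -3.8090
R = v/ω = -1.75/-1.25 = 1.4000
x' = -1 + 1.4000·(sin -3.8090 − sin -1.3090) = 1.2188
y' = 4 − 1.4000·(cos -3.8090 − cos -1.3090) = 5.4619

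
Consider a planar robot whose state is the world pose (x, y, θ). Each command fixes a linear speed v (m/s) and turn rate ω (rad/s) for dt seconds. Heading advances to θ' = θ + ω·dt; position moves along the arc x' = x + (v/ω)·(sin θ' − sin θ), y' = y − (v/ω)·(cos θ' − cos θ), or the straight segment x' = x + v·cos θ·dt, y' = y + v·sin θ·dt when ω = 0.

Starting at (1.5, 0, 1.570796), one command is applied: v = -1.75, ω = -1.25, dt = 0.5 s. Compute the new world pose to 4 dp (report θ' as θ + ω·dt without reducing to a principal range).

θ' = 1.5708 + -1.25·0.5 = 0.9458
R = v/ω = -1.75/-1.25 = 1.4000
x' = 1.5 + 1.4000·(sin 0.9458 − sin 1.5708) = 1.2353
y' = 0 − 1.4000·(cos 0.9458 − cos 1.5708) = -0.8191

(1.2353, -0.8191, 0.9458)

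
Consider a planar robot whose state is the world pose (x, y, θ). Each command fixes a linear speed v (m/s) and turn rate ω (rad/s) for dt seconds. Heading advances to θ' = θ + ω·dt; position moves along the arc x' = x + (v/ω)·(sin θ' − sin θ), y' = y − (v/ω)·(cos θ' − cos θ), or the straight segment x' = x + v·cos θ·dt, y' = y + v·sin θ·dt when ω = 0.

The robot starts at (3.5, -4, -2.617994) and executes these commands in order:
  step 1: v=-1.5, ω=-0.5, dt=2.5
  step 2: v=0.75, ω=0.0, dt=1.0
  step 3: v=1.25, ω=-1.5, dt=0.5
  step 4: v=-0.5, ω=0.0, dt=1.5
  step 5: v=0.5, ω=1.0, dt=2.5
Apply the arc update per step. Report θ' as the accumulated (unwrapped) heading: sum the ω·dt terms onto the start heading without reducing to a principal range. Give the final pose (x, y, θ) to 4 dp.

(5.3017, -3.8464, -2.1180)

step 1: θ'=-3.8680 (R=3.0000) → pose (6.9926, -4.3554, -3.8680)
step 2: θ'=-3.8680 (straight) → pose (6.4319, -3.8572, -3.8680)
step 3: θ'=-4.6180 (R=-0.8333) → pose (6.1557, -3.3128, -4.6180)
step 4: θ'=-4.6180 (straight) → pose (6.2264, -4.0595, -4.6180)
step 5: θ'=-2.1180 (R=0.5000) → pose (5.3017, -3.8464, -2.1180)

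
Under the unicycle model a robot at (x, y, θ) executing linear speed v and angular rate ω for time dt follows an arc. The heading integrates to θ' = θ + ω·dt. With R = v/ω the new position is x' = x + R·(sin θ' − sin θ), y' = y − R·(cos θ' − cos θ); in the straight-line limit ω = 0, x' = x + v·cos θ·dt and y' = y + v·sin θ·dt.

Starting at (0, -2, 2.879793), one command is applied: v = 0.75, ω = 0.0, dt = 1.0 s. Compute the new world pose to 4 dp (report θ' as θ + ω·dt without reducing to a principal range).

θ' = 2.8798 + 0.0·1.0 = 2.8798
ω = 0 → straight: x' = 0 + 0.75·cos(2.8798)·1.0 = -0.7244
y' = -2 + 0.75·sin(2.8798)·1.0 = -1.8059

(-0.7244, -1.8059, 2.8798)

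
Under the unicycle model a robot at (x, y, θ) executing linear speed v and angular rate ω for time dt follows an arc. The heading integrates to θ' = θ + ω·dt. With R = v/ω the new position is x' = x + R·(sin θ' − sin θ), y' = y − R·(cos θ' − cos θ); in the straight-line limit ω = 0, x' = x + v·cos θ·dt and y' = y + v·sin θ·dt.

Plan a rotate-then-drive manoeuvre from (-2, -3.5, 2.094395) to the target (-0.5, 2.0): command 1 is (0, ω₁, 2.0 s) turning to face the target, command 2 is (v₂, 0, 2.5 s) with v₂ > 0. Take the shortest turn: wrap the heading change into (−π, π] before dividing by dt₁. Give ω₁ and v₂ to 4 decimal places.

ω₁ = -0.3949, v₂ = 2.2804

heading to target = atan2(2−-3.5, -0.5−-2) = 1.3045
Δθ = wrap(1.3045 − 2.0944) = -0.7899; ω₁ = Δθ/dt₁ = -0.3949
distance = √((-0.5−-2)² + (2−-3.5)²) = 5.7009; v₂ = distance/dt₂ = 2.2804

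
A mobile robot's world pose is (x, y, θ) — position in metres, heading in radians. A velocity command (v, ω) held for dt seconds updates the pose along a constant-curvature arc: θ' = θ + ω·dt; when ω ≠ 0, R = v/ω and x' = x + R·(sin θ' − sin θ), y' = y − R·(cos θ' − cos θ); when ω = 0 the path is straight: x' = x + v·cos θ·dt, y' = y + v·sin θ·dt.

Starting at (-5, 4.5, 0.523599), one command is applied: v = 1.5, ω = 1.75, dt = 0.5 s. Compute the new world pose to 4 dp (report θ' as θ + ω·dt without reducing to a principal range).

(-4.5841, 5.0954, 1.3986)

θ' = 0.5236 + 1.75·0.5 = 1.3986
R = v/ω = 1.5/1.75 = 0.8571
x' = -5 + 0.8571·(sin 1.3986 − sin 0.5236) = -4.5841
y' = 4.5 − 0.8571·(cos 1.3986 − cos 0.5236) = 5.0954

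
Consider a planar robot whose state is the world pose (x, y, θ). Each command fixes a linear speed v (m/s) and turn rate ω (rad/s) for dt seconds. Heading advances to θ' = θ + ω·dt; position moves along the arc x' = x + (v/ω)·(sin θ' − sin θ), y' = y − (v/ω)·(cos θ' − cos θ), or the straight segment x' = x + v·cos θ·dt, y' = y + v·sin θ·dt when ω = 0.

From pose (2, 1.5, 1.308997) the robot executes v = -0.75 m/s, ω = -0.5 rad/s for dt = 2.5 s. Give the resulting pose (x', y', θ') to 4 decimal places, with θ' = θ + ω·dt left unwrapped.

θ' = 1.3090 + -0.5·2.5 = 0.0590
R = v/ω = -0.75/-0.5 = 1.5000
x' = 2 + 1.5000·(sin 0.0590 − sin 1.3090) = 0.6396
y' = 1.5 − 1.5000·(cos 0.0590 − cos 1.3090) = 0.3908

(0.6396, 0.3908, 0.0590)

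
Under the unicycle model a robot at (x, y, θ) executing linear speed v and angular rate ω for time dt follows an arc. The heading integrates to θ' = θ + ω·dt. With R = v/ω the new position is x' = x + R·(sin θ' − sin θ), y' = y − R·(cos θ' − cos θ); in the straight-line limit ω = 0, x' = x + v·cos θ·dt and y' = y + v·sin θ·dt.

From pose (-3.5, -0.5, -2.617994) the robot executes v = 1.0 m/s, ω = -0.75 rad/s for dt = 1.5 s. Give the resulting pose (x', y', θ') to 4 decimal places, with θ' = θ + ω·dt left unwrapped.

θ' = -2.6180 + -0.75·1.5 = -3.7430
R = v/ω = 1.0/-0.75 = -1.3333
x' = -3.5 + -1.3333·(sin -3.7430 − sin -2.6180) = -4.9211
y' = -0.5 − -1.3333·(cos -3.7430 − cos -2.6180) = -0.4447

(-4.9211, -0.4447, -3.7430)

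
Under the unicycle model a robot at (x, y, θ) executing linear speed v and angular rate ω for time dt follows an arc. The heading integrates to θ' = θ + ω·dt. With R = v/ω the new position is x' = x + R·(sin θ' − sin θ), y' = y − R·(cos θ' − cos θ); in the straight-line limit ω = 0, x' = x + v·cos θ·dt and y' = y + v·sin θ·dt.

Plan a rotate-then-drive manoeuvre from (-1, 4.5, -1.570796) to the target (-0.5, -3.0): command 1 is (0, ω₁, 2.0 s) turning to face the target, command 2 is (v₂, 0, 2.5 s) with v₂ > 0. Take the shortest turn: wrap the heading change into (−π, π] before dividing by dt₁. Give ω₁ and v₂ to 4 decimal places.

heading to target = atan2(-3−4.5, -0.5−-1) = -1.5042
Δθ = wrap(-1.5042 − -1.5708) = 0.0666; ω₁ = Δθ/dt₁ = 0.0333
distance = √((-0.5−-1)² + (-3−4.5)²) = 7.5166; v₂ = distance/dt₂ = 3.0067

ω₁ = 0.0333, v₂ = 3.0067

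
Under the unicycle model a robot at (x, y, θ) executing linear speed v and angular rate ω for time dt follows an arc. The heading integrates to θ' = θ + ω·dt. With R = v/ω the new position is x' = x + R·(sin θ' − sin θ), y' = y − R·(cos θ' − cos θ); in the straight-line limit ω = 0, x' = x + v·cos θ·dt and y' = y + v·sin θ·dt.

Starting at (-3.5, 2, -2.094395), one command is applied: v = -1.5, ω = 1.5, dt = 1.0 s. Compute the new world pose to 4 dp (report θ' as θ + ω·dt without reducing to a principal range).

(-3.8060, 3.3285, -0.5944)

θ' = -2.0944 + 1.5·1.0 = -0.5944
R = v/ω = -1.5/1.5 = -1.0000
x' = -3.5 + -1.0000·(sin -0.5944 − sin -2.0944) = -3.8060
y' = 2 − -1.0000·(cos -0.5944 − cos -2.0944) = 3.3285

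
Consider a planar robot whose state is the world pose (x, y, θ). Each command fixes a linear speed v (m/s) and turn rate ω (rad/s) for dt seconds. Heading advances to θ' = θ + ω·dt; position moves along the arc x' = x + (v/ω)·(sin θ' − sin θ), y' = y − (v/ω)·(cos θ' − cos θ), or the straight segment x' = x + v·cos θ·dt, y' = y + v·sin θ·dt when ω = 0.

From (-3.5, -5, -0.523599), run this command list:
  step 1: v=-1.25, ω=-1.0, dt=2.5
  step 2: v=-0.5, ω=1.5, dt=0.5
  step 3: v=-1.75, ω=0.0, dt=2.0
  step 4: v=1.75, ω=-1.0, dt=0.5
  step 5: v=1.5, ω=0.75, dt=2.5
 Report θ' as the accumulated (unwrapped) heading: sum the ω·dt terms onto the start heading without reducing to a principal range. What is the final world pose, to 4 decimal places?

(-2.0960, -3.5032, -0.8986)

step 1: θ'=-3.0236 (R=1.2500) → pose (-3.0221, -2.6762, -3.0236)
step 2: θ'=-2.2736 (R=-0.3333) → pose (-2.8070, -2.5606, -2.2736)
step 3: θ'=-2.2736 (straight) → pose (-0.5448, 0.1100, -2.2736)
step 4: θ'=-2.7736 (R=-1.7500) → pose (-1.2505, -0.3917, -2.7736)
step 5: θ'=-0.8986 (R=2.0000) → pose (-2.0960, -3.5032, -0.8986)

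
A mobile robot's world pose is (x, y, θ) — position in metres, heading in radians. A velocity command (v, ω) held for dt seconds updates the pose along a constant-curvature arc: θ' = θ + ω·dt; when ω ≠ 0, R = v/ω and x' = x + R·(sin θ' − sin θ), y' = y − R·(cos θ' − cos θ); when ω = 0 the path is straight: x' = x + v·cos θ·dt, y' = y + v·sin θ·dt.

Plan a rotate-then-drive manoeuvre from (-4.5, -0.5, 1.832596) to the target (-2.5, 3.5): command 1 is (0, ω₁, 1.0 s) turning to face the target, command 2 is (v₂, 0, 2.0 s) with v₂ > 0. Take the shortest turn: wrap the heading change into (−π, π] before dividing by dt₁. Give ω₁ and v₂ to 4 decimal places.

ω₁ = -0.7254, v₂ = 2.2361

heading to target = atan2(3.5−-0.5, -2.5−-4.5) = 1.1071
Δθ = wrap(1.1071 − 1.8326) = -0.7254; ω₁ = Δθ/dt₁ = -0.7254
distance = √((-2.5−-4.5)² + (3.5−-0.5)²) = 4.4721; v₂ = distance/dt₂ = 2.2361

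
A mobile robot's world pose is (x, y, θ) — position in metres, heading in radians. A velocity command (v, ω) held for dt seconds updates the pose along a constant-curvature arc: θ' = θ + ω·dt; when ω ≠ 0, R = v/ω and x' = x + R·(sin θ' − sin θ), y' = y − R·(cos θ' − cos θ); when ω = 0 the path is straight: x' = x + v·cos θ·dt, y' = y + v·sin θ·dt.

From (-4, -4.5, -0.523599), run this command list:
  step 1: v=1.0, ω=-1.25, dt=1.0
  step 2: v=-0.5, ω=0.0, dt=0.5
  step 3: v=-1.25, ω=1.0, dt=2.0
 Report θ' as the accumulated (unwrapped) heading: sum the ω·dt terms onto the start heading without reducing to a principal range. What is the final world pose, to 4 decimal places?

step 1: θ'=-1.7736 (R=-0.8000) → pose (-3.6164, -5.3540, -1.7736)
step 2: θ'=-1.7736 (straight) → pose (-3.5660, -5.1091, -1.7736)
step 3: θ'=0.2264 (R=-1.2500) → pose (-5.0710, -3.6392, 0.2264)

(-5.0710, -3.6392, 0.2264)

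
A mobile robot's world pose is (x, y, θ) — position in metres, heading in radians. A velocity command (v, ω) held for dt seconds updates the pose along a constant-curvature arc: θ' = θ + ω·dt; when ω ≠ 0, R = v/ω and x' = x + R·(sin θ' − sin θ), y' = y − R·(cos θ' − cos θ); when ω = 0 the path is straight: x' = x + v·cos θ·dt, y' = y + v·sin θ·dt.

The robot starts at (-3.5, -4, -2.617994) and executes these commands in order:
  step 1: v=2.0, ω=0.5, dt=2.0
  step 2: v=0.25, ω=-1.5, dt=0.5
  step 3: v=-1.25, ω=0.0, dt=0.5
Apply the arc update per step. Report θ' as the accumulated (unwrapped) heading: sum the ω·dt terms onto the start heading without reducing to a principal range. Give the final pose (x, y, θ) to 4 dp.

step 1: θ'=-1.6180 (R=4.0000) → pose (-5.4955, -7.2754, -1.6180)
step 2: θ'=-2.3680 (R=-0.1667) → pose (-5.5456, -7.3868, -2.3680)
step 3: θ'=-2.3680 (straight) → pose (-5.0984, -6.9501, -2.3680)

(-5.0984, -6.9501, -2.3680)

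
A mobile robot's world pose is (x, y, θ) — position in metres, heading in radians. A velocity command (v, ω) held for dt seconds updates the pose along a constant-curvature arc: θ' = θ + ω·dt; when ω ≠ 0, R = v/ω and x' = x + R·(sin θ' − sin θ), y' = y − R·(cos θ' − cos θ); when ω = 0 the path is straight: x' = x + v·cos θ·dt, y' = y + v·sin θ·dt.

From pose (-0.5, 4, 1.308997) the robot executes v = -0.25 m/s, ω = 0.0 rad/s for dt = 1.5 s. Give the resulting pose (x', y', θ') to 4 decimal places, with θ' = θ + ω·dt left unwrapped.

(-0.5971, 3.6378, 1.3090)

θ' = 1.3090 + 0.0·1.5 = 1.3090
ω = 0 → straight: x' = -0.5 + -0.25·cos(1.3090)·1.5 = -0.5971
y' = 4 + -0.25·sin(1.3090)·1.5 = 3.6378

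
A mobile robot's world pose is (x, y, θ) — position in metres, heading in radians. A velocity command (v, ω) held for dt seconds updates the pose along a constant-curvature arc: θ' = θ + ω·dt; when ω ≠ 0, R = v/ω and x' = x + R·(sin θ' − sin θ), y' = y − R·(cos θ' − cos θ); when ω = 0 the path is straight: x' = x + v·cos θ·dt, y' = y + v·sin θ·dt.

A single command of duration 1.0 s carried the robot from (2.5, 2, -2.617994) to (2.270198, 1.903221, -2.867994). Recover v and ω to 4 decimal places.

Δθ = -2.867994 − -2.617994 = -0.250000
ω = Δθ/dt = -0.250000/1.0 = -0.2500
R = Δx/(sin θ' − sin θ) = -1.0000
v = R·ω = -1.0000·-0.2500 = 0.2500

v = 0.2500, ω = -0.2500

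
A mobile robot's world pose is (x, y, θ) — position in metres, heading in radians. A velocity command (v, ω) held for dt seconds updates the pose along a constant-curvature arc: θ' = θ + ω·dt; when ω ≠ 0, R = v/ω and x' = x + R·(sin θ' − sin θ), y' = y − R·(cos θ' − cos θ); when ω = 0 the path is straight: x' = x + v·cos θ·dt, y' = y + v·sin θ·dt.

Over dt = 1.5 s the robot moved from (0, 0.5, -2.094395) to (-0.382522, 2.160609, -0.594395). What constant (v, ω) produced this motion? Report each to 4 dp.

v = -1.2500, ω = 1.0000

Δθ = -0.594395 − -2.094395 = 1.500000
ω = Δθ/dt = 1.500000/1.5 = 1.0000
R = −Δy/(cos θ' − cos θ) = -1.2500
v = R·ω = -1.2500·1.0000 = -1.2500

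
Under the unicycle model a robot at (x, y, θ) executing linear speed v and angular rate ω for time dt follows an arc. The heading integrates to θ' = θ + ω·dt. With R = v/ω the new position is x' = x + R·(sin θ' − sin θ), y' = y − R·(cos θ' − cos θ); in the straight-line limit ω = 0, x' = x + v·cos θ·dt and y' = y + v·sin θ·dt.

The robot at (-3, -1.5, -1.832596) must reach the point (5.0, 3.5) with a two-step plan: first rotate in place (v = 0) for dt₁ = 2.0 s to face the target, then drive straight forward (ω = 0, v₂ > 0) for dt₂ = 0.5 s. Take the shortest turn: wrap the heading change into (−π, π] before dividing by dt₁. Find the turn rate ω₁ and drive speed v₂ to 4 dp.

ω₁ = 1.1956, v₂ = 18.8680

heading to target = atan2(3.5−-1.5, 5−-3) = 0.5586
Δθ = wrap(0.5586 − -1.8326) = 2.3912; ω₁ = Δθ/dt₁ = 1.1956
distance = √((5−-3)² + (3.5−-1.5)²) = 9.4340; v₂ = distance/dt₂ = 18.8680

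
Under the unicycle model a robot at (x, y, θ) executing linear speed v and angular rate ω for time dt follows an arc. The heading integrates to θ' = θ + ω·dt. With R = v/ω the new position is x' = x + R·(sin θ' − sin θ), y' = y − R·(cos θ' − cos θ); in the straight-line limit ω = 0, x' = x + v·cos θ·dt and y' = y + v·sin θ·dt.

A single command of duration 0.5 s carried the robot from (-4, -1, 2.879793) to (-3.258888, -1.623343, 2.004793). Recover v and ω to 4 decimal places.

Δθ = 2.004793 − 2.879793 = -0.875000
ω = Δθ/dt = -0.875000/0.5 = -1.7500
R = Δx/(sin θ' − sin θ) = 1.1429
v = R·ω = 1.1429·-1.7500 = -2.0000

v = -2.0000, ω = -1.7500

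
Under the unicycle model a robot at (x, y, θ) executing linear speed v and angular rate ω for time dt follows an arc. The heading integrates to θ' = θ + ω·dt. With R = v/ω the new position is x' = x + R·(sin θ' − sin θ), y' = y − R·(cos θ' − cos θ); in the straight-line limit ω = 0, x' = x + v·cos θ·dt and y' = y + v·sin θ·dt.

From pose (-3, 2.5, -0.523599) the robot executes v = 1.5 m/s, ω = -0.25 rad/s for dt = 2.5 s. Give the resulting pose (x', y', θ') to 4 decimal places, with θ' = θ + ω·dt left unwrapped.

θ' = -0.5236 + -0.25·2.5 = -1.1486
R = v/ω = 1.5/-0.25 = -6.0000
x' = -3 + -6.0000·(sin -1.1486 − sin -0.5236) = -0.5269
y' = 2.5 − -6.0000·(cos -1.1486 − cos -0.5236) = -0.2376

(-0.5269, -0.2376, -1.1486)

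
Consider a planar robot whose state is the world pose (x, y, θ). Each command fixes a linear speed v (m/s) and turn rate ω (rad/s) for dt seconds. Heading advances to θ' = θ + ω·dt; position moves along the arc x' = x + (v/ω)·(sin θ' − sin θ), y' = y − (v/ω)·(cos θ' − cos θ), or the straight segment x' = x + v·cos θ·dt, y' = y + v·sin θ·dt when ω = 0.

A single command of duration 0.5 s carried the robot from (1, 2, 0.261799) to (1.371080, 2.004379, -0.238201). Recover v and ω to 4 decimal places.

v = 0.7500, ω = -1.0000

Δθ = -0.238201 − 0.261799 = -0.500000
ω = Δθ/dt = -0.500000/0.5 = -1.0000
R = Δx/(sin θ' − sin θ) = -0.7500
v = R·ω = -0.7500·-1.0000 = 0.7500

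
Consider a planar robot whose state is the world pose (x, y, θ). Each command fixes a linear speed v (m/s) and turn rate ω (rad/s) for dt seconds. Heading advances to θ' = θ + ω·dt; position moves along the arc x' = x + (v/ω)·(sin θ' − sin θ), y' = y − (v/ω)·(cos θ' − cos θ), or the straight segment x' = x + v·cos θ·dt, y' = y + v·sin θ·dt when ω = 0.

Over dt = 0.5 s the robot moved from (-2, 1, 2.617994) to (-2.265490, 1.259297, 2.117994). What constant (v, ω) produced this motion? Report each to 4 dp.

Δθ = 2.117994 − 2.617994 = -0.500000
ω = Δθ/dt = -0.500000/0.5 = -1.0000
R = Δx/(sin θ' − sin θ) = -0.7500
v = R·ω = -0.7500·-1.0000 = 0.7500

v = 0.7500, ω = -1.0000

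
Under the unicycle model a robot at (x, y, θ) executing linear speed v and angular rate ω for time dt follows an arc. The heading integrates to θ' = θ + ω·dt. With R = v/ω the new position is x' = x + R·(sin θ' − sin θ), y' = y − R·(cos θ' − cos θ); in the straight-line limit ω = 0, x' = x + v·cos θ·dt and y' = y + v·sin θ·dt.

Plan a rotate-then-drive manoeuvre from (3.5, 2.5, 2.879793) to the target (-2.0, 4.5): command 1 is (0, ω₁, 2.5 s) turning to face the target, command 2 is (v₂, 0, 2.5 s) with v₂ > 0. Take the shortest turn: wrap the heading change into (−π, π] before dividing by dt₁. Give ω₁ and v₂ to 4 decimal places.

ω₁ = -0.0348, v₂ = 2.3409

heading to target = atan2(4.5−2.5, -2−3.5) = 2.7928
Δθ = wrap(2.7928 − 2.8798) = -0.0870; ω₁ = Δθ/dt₁ = -0.0348
distance = √((-2−3.5)² + (4.5−2.5)²) = 5.8523; v₂ = distance/dt₂ = 2.3409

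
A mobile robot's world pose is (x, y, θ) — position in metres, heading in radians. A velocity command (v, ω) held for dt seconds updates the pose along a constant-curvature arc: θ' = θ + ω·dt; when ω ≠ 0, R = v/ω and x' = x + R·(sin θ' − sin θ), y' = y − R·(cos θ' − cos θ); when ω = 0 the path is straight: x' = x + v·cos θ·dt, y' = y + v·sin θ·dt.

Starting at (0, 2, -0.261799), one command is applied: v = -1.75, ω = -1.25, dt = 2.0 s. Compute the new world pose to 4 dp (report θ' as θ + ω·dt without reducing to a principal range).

θ' = -0.2618 + -1.25·2.0 = -2.7618
R = v/ω = -1.75/-1.25 = 1.4000
x' = 0 + 1.4000·(sin -2.7618 − sin -0.2618) = -0.1567
y' = 2 − 1.4000·(cos -2.7618 − cos -0.2618) = 4.6525

(-0.1567, 4.6525, -2.7618)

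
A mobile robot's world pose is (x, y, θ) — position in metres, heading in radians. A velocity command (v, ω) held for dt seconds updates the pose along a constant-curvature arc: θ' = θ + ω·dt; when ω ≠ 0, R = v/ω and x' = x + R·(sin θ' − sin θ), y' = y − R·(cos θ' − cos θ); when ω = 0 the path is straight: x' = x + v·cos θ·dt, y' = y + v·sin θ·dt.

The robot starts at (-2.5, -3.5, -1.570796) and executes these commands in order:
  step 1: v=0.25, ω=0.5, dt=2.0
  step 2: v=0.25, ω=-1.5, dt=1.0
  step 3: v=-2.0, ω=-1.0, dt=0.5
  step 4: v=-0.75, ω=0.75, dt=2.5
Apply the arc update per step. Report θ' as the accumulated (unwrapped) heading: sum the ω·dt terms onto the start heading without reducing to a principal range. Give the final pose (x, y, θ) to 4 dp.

(-1.4387, -1.8078, -0.6958)

step 1: θ'=-0.5708 (R=0.5000) → pose (-2.2702, -3.9207, -0.5708)
step 2: θ'=-2.0708 (R=-0.1667) → pose (-2.2139, -4.1409, -2.0708)
step 3: θ'=-2.5708 (R=2.0000) → pose (-1.5394, -3.4168, -2.5708)
step 4: θ'=-0.6958 (R=-1.0000) → pose (-1.4387, -1.8078, -0.6958)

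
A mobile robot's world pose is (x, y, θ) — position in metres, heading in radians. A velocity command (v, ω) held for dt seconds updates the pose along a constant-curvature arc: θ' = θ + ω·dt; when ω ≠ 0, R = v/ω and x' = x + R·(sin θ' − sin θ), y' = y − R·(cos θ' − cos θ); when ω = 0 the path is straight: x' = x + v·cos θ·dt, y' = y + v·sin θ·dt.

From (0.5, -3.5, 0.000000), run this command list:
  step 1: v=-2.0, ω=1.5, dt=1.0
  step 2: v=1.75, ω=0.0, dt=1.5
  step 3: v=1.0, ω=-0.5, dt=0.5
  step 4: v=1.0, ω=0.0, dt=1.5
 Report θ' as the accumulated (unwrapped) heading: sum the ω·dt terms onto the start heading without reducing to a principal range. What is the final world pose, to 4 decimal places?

step 1: θ'=1.5000 (R=-1.3333) → pose (-0.8300, -4.7390, 1.5000)
step 2: θ'=1.5000 (straight) → pose (-0.6443, -2.1206, 1.5000)
step 3: θ'=1.2500 (R=-2.0000) → pose (-0.5473, -1.6314, 1.2500)
step 4: θ'=1.2500 (straight) → pose (-0.0743, -0.2079, 1.2500)

(-0.0743, -0.2079, 1.2500)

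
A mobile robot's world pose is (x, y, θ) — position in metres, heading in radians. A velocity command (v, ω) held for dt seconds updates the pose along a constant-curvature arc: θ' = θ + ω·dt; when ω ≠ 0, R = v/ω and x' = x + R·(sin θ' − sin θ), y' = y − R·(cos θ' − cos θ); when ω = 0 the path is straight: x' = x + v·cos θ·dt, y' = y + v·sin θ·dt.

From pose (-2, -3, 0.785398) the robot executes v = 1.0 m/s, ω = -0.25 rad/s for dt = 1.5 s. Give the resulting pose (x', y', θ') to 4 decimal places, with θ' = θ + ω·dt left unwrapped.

(-0.7675, -2.1606, 0.4104)

θ' = 0.7854 + -0.25·1.5 = 0.4104
R = v/ω = 1.0/-0.25 = -4.0000
x' = -2 + -4.0000·(sin 0.4104 − sin 0.7854) = -0.7675
y' = -3 − -4.0000·(cos 0.4104 − cos 0.7854) = -2.1606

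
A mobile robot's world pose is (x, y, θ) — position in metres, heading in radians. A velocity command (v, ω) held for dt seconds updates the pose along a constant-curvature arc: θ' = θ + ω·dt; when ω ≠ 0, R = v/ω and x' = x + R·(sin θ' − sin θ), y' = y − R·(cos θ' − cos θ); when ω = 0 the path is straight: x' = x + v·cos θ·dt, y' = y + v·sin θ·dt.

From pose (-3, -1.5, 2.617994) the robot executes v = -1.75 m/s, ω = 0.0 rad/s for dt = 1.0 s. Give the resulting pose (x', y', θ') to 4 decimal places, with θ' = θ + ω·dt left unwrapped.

(-1.4845, -2.3750, 2.6180)

θ' = 2.6180 + 0.0·1.0 = 2.6180
ω = 0 → straight: x' = -3 + -1.75·cos(2.6180)·1.0 = -1.4845
y' = -1.5 + -1.75·sin(2.6180)·1.0 = -2.3750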